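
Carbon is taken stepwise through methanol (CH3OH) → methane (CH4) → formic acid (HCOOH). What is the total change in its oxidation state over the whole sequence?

+4

Carbon oxidation states along the series — methanol: -2, methane: -4, formic acid: +2.
Net change = +2 − (-2) = +4.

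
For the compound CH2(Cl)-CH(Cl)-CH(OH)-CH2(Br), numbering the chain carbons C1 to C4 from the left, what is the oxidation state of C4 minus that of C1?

C4: 1C, 2H, 1Br → 0 − 2 + 1 = -1
C1: 1C, 2H, 1Cl → 0 − 2 + 1 = -1
Difference: -1 − (-1) = 0.

0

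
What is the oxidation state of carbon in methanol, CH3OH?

Count +1 for every bond to an atom more electronegative than carbon and −1 for every bond to one less electronegative; C–C bonds are 0.
The carbon has one bond to H (-1), one bond to H (-1), one bond to H (-1), one bond to O (+1).
Oxidation state = -1 − 1 − 1 + 1 = -2.

-2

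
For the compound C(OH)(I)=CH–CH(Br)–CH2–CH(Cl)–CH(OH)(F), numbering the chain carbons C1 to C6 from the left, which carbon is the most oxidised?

Assign +1 per bond to O/N/halogen, −1 per bond to H or an electropositive element, and 0 per bond to carbon. Tallying each carbon:
C1: 2C, 1O, 1I → 0 + 1 + 1 = +2
C2: 3C, 1H → 0 − 1 = -1
C3: 2C, 1H, 1Br → 0 − 1 + 1 = 0
C4: 2C, 2H → 0 − 2 = -2
C5: 2C, 1H, 1Cl → 0 − 1 + 1 = 0
C6: 1C, 1H, 1O, 1F → 0 − 1 + 1 + 1 = +1
The most oxidised carbon is C1 at +2.

C1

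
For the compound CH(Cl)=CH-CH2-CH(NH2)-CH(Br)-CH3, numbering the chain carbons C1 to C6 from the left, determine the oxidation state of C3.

-2

C3 has one bond to C (0), one bond to C (0), one bond to H (-1), one bond to H (-1).
Oxidation state = 0 + 0 − 1 − 1 = -2.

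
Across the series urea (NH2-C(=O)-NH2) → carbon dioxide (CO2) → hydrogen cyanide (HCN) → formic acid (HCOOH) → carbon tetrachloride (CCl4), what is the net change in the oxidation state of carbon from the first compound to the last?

Carbon oxidation states along the series — urea: +4, carbon dioxide: +4, hydrogen cyanide: +2, formic acid: +2, carbon tetrachloride: +4.
Net change = +4 − (+4) = 0.

0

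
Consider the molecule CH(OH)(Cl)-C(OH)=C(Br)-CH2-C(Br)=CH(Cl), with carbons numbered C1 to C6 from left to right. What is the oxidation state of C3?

C3 has a double bond to C (2×0 = 0), one bond to C (0), one bond to Br (+1).
Oxidation state = 0 + 0 + 1 = +1.

+1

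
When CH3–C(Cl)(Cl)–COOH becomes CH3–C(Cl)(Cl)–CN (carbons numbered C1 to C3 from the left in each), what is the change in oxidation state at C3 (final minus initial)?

0

Before: C3 has 1 bond to C, 3 bonds to O → oxidation state +3.
After: C3 has 1 bond to C, 3 bonds to N → oxidation state +3.
Δ = +3 − (+3) = 0, so no net redox change at C3.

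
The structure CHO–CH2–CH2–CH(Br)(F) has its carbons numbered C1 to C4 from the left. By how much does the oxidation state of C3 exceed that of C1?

C3: 2C, 2H → 0 − 2 = -2
C1: 1C, 1H, 2O → 0 − 1 + 2 = +1
Difference: -2 − (+1) = -3.

-3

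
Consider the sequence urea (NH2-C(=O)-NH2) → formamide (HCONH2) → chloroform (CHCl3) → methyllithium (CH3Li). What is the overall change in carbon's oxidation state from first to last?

-8

Carbon oxidation states along the series — urea: +4, formamide: +2, chloroform: +2, methyllithium: -4.
Net change = -4 − (+4) = -8.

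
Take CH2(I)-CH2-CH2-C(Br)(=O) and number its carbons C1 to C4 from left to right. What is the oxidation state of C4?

+3

Count +1 for every bond to an atom more electronegative than carbon and −1 for every bond to one less electronegative; C–C bonds are 0.
C4 has one bond to C (0), one bond to Br (+1), a double bond to O (2×+1 = +2).
Oxidation state = 0 + 1 + 2 = +3.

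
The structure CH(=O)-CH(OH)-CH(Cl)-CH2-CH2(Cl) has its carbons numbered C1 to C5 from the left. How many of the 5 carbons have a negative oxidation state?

Tallying each carbon's bonds:
C1: 1C, 1H, 2O → 0 − 1 + 2 = +1
C2: 2C, 1H, 1O → 0 − 1 + 1 = 0
C3: 2C, 1H, 1Cl → 0 − 1 + 1 = 0
C4: 2C, 2H → 0 − 2 = -2
C5: 1C, 2H, 1Cl → 0 − 2 + 1 = -1
2 carbons (C4, C5) meet the condition.

2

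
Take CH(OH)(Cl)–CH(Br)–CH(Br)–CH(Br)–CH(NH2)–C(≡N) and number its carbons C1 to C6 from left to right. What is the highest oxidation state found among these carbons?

+3

Assign +1 per bond to O/N/halogen, −1 per bond to H or an electropositive element, and 0 per bond to carbon. Tallying each carbon:
C1: 1C, 1H, 1O, 1Cl → 0 − 1 + 1 + 1 = +1
C2: 2C, 1H, 1Br → 0 − 1 + 1 = 0
C3: 2C, 1H, 1Br → 0 − 1 + 1 = 0
C4: 2C, 1H, 1Br → 0 − 1 + 1 = 0
C5: 2C, 1H, 1N → 0 − 1 + 1 = 0
C6: 1C, 3N → 0 + 3 = +3
The highest value is +3.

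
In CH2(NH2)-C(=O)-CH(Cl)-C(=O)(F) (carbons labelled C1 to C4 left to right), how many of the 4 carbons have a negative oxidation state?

1

Each bond to a more electronegative atom (O, N, halogen) counts +1, each bond to a less electronegative atom (H, metal, B, Si) counts −1, and each C–C bond counts 0. Tallying each carbon:
C1: 1C, 2H, 1N → 0 − 2 + 1 = -1
C2: 2C, 2O → 0 + 2 = +2
C3: 2C, 1H, 1Cl → 0 − 1 + 1 = 0
C4: 1C, 2O, 1F → 0 + 2 + 1 = +3
1 carbon (C1) meets the condition.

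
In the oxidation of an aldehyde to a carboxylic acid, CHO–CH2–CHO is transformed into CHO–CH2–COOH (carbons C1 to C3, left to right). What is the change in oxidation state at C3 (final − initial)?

Before: C3 has 1 bond to C, 1 bond to H, 2 bonds to O → oxidation state +1.
After: C3 has 1 bond to C, 3 bonds to O → oxidation state +3.
Δ = +3 − (+1) = +2, so this is an oxidation at C3.

+2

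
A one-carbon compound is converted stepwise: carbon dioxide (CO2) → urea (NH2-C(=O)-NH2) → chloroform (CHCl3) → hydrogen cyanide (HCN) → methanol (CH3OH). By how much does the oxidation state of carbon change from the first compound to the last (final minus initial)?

Carbon oxidation states along the series — carbon dioxide: +4, urea: +4, chloroform: +2, hydrogen cyanide: +2, methanol: -2.
Net change = -2 − (+4) = -6.

-6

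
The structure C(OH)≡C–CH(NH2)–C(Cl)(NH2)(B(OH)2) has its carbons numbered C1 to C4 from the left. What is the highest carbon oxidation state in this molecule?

Tallying each carbon's bonds:
C1: 3C, 1O → 0 + 1 = +1
C2: 4C → 0 = 0
C3: 2C, 1H, 1N → 0 − 1 + 1 = 0
C4: 1C, 1N, 1Cl, 1B → 0 + 1 + 1 − 1 = +1
The highest value is +1.

+1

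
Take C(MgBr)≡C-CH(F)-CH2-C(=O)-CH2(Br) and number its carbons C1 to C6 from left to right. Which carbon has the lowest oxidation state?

Tallying each carbon's bonds:
C1: 3C, 1Mg → 0 − 1 = -1
C2: 4C → 0 = 0
C3: 2C, 1H, 1F → 0 − 1 + 1 = 0
C4: 2C, 2H → 0 − 2 = -2
C5: 2C, 2O → 0 + 2 = +2
C6: 1C, 2H, 1Br → 0 − 2 + 1 = -1
The most reduced carbon is C4 at -2.

C4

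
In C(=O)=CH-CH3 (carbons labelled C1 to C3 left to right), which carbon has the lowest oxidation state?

Count +1 for every bond to an atom more electronegative than carbon and −1 for every bond to one less electronegative; C–C bonds are 0. Tallying each carbon:
C1: 2C, 2O → 0 + 2 = +2
C2: 3C, 1H → 0 − 1 = -1
C3: 1C, 3H → 0 − 3 = -3
The most reduced carbon is C3 at -3.

C3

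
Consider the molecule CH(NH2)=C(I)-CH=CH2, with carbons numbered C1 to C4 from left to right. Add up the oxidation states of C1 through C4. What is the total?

Tallying each carbon's bonds:
C1: 2C, 1H, 1N → 0 − 1 + 1 = 0
C2: 3C, 1I → 0 + 1 = +1
C3: 3C, 1H → 0 − 1 = -1
C4: 2C, 2H → 0 − 2 = -2
Sum = 0 + 1 − 1 − 2 = -2.

-2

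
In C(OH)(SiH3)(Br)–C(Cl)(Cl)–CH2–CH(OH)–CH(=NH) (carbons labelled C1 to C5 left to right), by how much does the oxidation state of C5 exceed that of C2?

-1

C5: 1C, 1H, 2N → 0 − 1 + 2 = +1
C2: 2C, 2Cl → 0 + 2 = +2
Difference: +1 − (+2) = -1.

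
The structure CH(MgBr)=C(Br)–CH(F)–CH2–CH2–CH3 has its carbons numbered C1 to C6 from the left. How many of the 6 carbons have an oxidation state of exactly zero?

1

Count +1 for every bond to an atom more electronegative than carbon and −1 for every bond to one less electronegative; C–C bonds are 0. Tallying each carbon:
C1: 2C, 1H, 1Mg → 0 − 1 − 1 = -2
C2: 3C, 1Br → 0 + 1 = +1
C3: 2C, 1H, 1F → 0 − 1 + 1 = 0
C4: 2C, 2H → 0 − 2 = -2
C5: 2C, 2H → 0 − 2 = -2
C6: 1C, 3H → 0 − 3 = -3
1 carbon (C3) meets the condition.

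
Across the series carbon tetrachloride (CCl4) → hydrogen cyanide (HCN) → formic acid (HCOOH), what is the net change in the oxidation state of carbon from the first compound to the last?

Carbon oxidation states along the series — carbon tetrachloride: +4, hydrogen cyanide: +2, formic acid: +2.
Net change = +2 − (+4) = -2.

-2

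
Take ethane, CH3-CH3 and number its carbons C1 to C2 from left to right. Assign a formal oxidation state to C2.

C2 has one bond to H (-1), one bond to H (-1), one bond to H (-1), one bond to C (0).
Oxidation state = -1 − 1 − 1 + 0 = -3.

-3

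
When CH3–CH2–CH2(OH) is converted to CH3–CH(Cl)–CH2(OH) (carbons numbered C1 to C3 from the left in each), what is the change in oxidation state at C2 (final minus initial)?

+2

Before: C2 has 2 bonds to C, 2 bonds to H → oxidation state -2.
After: C2 has 2 bonds to C, 1 bond to H, 1 bond to Cl → oxidation state 0.
Δ = 0 − (-2) = +2, so this is an oxidation at C2.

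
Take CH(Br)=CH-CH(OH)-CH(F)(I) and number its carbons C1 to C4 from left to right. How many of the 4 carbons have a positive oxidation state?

Bonds to more-electronegative neighbours contribute +1 each, bonds to H or metals contribute −1 each, and C–C bonds contribute 0. Tallying each carbon:
C1: 2C, 1H, 1Br → 0 − 1 + 1 = 0
C2: 3C, 1H → 0 − 1 = -1
C3: 2C, 1H, 1O → 0 − 1 + 1 = 0
C4: 1C, 1H, 1F, 1I → 0 − 1 + 1 + 1 = +1
1 carbon (C4) meets the condition.

1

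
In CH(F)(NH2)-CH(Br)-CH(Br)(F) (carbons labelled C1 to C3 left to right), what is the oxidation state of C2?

0

Count +1 for every bond to an atom more electronegative than carbon and −1 for every bond to one less electronegative; C–C bonds are 0.
C2 has one bond to C (0), one bond to C (0), one bond to H (-1), one bond to Br (+1).
Oxidation state = 0 + 0 − 1 + 1 = 0.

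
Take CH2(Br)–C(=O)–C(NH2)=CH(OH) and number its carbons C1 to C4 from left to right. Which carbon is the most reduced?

C1

Each bond to a more electronegative atom (O, N, halogen) counts +1, each bond to a less electronegative atom (H, metal, B, Si) counts −1, and each C–C bond counts 0. Tallying each carbon:
C1: 1C, 2H, 1Br → 0 − 2 + 1 = -1
C2: 2C, 2O → 0 + 2 = +2
C3: 3C, 1N → 0 + 1 = +1
C4: 2C, 1H, 1O → 0 − 1 + 1 = 0
The most reduced carbon is C1 at -1.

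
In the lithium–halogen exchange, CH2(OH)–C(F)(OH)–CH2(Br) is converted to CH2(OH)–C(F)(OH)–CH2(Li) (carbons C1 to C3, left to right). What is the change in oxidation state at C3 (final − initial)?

-2

Before: C3 has 1 bond to C, 2 bonds to H, 1 bond to Br → oxidation state -1.
After: C3 has 1 bond to C, 2 bonds to H, 1 bond to Li → oxidation state -3.
Δ = -3 − (-1) = -2, so this is a reduction at C3.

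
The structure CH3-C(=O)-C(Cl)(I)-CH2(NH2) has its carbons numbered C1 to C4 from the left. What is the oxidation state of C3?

+2

C3 has one bond to C (0), one bond to C (0), one bond to Cl (+1), one bond to I (+1).
Oxidation state = 0 + 0 + 1 + 1 = +2.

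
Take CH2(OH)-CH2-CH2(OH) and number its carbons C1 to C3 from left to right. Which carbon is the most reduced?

Tallying each carbon's bonds:
C1: 1C, 2H, 1O → 0 − 2 + 1 = -1
C2: 2C, 2H → 0 − 2 = -2
C3: 1C, 2H, 1O → 0 − 2 + 1 = -1
The most reduced carbon is C2 at -2.

C2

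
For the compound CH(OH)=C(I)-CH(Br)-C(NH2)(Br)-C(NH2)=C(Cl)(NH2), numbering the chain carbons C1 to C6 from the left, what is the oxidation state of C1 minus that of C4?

C1: 2C, 1H, 1O → 0 − 1 + 1 = 0
C4: 2C, 1N, 1Br → 0 + 1 + 1 = +2
Difference: 0 − (+2) = -2.

-2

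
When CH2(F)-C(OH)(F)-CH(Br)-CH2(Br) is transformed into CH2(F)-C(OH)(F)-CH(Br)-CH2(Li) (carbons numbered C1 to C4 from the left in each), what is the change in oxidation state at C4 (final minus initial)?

Before: C4 has 1 bond to C, 2 bonds to H, 1 bond to Br → oxidation state -1.
After: C4 has 1 bond to C, 2 bonds to H, 1 bond to Li → oxidation state -3.
Δ = -3 − (-1) = -2, so this is a reduction at C4.

-2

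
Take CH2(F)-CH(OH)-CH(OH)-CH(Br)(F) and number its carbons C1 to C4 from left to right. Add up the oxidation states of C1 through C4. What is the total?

Tallying each carbon's bonds:
C1: 1C, 2H, 1F → 0 − 2 + 1 = -1
C2: 2C, 1H, 1O → 0 − 1 + 1 = 0
C3: 2C, 1H, 1O → 0 − 1 + 1 = 0
C4: 1C, 1H, 1F, 1Br → 0 − 1 + 1 + 1 = +1
Sum = -1 + 0 + 0 + 1 = 0.

0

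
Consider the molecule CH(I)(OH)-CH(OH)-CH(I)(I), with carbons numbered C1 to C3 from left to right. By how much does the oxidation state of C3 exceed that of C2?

+1

C3: 1C, 1H, 2I → 0 − 1 + 2 = +1
C2: 2C, 1H, 1O → 0 − 1 + 1 = 0
Difference: +1 − (0) = +1.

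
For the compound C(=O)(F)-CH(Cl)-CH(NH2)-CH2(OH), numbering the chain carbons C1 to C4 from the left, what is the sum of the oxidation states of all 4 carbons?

Assign +1 per bond to O/N/halogen, −1 per bond to H or an electropositive element, and 0 per bond to carbon. Tallying each carbon:
C1: 1C, 2O, 1F → 0 + 2 + 1 = +3
C2: 2C, 1H, 1Cl → 0 − 1 + 1 = 0
C3: 2C, 1H, 1N → 0 − 1 + 1 = 0
C4: 1C, 2H, 1O → 0 − 2 + 1 = -1
Sum = +3 + 0 + 0 − 1 = +2.

+2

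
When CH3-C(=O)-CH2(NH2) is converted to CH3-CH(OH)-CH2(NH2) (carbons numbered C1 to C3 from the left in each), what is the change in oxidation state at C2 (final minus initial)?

Before: C2 has 2 bonds to C, 2 bonds to O → oxidation state +2.
After: C2 has 2 bonds to C, 1 bond to H, 1 bond to O → oxidation state 0.
Δ = 0 − (+2) = -2, so this is a reduction at C2.

-2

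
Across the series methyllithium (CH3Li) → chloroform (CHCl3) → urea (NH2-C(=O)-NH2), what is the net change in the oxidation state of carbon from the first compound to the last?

+8

Carbon oxidation states along the series — methyllithium: -4, chloroform: +2, urea: +4.
Net change = +4 − (-4) = +8.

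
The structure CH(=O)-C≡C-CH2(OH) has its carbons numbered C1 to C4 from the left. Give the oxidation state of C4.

-1

C4 has one bond to C (0), one bond to H (-1), one bond to H (-1), one bond to O (+1).
Oxidation state = 0 − 1 − 1 + 1 = -1.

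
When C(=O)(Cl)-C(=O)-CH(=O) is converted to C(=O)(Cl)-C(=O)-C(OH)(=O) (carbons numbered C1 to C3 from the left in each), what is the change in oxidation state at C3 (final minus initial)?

+2

Before: C3 has 1 bond to C, 1 bond to H, 2 bonds to O → oxidation state +1.
After: C3 has 1 bond to C, 3 bonds to O → oxidation state +3.
Δ = +3 − (+1) = +2, so this is an oxidation at C3.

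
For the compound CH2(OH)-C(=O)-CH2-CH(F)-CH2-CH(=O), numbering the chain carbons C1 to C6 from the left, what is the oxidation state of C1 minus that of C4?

-1

C1: 1C, 2H, 1O → 0 − 2 + 1 = -1
C4: 2C, 1H, 1F → 0 − 1 + 1 = 0
Difference: -1 − (0) = -1.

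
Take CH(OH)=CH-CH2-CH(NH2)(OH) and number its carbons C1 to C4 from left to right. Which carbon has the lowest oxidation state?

C3

Bonds to more-electronegative neighbours contribute +1 each, bonds to H or metals contribute −1 each, and C–C bonds contribute 0. Tallying each carbon:
C1: 2C, 1H, 1O → 0 − 1 + 1 = 0
C2: 3C, 1H → 0 − 1 = -1
C3: 2C, 2H → 0 − 2 = -2
C4: 1C, 1H, 1O, 1N → 0 − 1 + 1 + 1 = +1
The most reduced carbon is C3 at -2.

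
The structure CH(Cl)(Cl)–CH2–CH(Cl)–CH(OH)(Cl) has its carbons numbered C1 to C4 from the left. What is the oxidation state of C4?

Each bond to a more electronegative atom (O, N, halogen) counts +1, each bond to a less electronegative atom (H, metal, B, Si) counts −1, and each C–C bond counts 0.
C4 has one bond to C (0), one bond to H (-1), one bond to O (+1), one bond to Cl (+1).
Oxidation state = 0 − 1 + 1 + 1 = +1.

+1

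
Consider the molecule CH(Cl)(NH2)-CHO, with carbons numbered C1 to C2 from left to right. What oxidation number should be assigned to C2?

+1

C2 has one bond to C (0), a double bond to O (2×+1 = +2), one bond to H (-1).
Oxidation state = 0 + 2 − 1 = +1.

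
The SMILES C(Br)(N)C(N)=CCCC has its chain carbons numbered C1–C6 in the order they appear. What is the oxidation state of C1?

Each bond to a more electronegative atom (O, N, halogen) counts +1, each bond to a less electronegative atom (H, metal, B, Si) counts −1, and each C–C bond counts 0.
C1 has one bond to C (0), one bond to Br (+1), one bond to N (+1), one bond to H (-1).
Oxidation state = 0 + 1 + 1 − 1 = +1.

+1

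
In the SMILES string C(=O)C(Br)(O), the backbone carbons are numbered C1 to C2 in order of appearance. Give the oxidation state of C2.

Bonds to more-electronegative neighbours contribute +1 each, bonds to H or metals contribute −1 each, and C–C bonds contribute 0.
C2 has one bond to C (0), one bond to H (-1), one bond to Br (+1), one bond to O (+1).
Oxidation state = 0 − 1 + 1 + 1 = +1.

+1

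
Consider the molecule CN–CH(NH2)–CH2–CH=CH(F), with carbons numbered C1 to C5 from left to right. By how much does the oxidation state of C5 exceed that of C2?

0

C5: 2C, 1H, 1F → 0 − 1 + 1 = 0
C2: 2C, 1H, 1N → 0 − 1 + 1 = 0
Difference: 0 − (0) = 0.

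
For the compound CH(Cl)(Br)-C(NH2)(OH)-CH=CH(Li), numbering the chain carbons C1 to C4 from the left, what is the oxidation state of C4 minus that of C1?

-3

C4: 2C, 1H, 1Li → 0 − 1 − 1 = -2
C1: 1C, 1H, 1Cl, 1Br → 0 − 1 + 1 + 1 = +1
Difference: -2 − (+1) = -3.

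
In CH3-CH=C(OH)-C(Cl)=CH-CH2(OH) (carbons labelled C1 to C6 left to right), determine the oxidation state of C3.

+1

Count +1 for every bond to an atom more electronegative than carbon and −1 for every bond to one less electronegative; C–C bonds are 0.
C3 has a double bond to C (2×0 = 0), one bond to C (0), one bond to O (+1).
Oxidation state = 0 + 0 + 1 = +1.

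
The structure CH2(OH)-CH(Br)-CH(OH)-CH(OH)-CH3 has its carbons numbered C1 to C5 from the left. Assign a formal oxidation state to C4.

C4 has one bond to C (0), one bond to C (0), one bond to H (-1), one bond to O (+1).
Oxidation state = 0 + 0 − 1 + 1 = 0.

0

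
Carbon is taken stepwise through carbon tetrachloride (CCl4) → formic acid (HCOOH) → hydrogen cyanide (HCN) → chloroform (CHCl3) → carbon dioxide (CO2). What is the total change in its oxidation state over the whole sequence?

Carbon oxidation states along the series — carbon tetrachloride: +4, formic acid: +2, hydrogen cyanide: +2, chloroform: +2, carbon dioxide: +4.
Net change = +4 − (+4) = 0.

0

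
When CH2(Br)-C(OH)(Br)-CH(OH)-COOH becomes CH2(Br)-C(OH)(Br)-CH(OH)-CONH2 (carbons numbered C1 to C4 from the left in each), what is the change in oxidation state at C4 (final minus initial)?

0

Before: C4 has 1 bond to C, 3 bonds to O → oxidation state +3.
After: C4 has 1 bond to C, 2 bonds to O, 1 bond to N → oxidation state +3.
Δ = +3 − (+3) = 0, so no net redox change at C4.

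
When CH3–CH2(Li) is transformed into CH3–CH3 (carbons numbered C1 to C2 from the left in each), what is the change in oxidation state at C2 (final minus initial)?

Before: C2 has 1 bond to C, 2 bonds to H, 1 bond to Li → oxidation state -3.
After: C2 has 1 bond to C, 3 bonds to H → oxidation state -3.
Δ = -3 − (-3) = 0, so no net redox change at C2.

0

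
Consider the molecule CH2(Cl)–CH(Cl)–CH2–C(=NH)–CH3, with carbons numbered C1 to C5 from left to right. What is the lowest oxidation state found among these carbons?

-3

Tallying each carbon's bonds:
C1: 1C, 2H, 1Cl → 0 − 2 + 1 = -1
C2: 2C, 1H, 1Cl → 0 − 1 + 1 = 0
C3: 2C, 2H → 0 − 2 = -2
C4: 2C, 2N → 0 + 2 = +2
C5: 1C, 3H → 0 − 3 = -3
The lowest value is -3.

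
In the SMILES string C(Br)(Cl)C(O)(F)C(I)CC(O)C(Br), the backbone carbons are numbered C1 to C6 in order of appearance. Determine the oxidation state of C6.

Assign +1 per bond to O/N/halogen, −1 per bond to H or an electropositive element, and 0 per bond to carbon.
C6 has one bond to C (0), one bond to H (-1), one bond to Br (+1), one bond to H (-1).
Oxidation state = 0 − 1 + 1 − 1 = -1.

-1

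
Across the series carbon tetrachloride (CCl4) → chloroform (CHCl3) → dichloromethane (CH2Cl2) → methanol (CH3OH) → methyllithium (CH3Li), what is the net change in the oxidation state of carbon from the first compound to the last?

-8

Carbon oxidation states along the series — carbon tetrachloride: +4, chloroform: +2, dichloromethane: 0, methanol: -2, methyllithium: -4.
Net change = -4 − (+4) = -8.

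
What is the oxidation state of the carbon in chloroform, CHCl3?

The carbon has one bond to H (-1), one bond to Cl (+1), one bond to Cl (+1), one bond to Cl (+1).
Oxidation state = -1 + 1 + 1 + 1 = +2.

+2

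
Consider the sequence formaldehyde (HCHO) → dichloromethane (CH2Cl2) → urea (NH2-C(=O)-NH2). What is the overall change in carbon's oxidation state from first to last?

Carbon oxidation states along the series — formaldehyde: 0, dichloromethane: 0, urea: +4.
Net change = +4 − (0) = +4.

+4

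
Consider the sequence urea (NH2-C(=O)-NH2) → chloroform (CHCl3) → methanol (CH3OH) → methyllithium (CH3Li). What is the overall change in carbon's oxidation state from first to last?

Carbon oxidation states along the series — urea: +4, chloroform: +2, methanol: -2, methyllithium: -4.
Net change = -4 − (+4) = -8.

-8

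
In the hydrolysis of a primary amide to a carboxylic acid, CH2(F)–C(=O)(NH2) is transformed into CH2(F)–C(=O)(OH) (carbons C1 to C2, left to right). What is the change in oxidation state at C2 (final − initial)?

0

Before: C2 has 1 bond to C, 2 bonds to O, 1 bond to N → oxidation state +3.
After: C2 has 1 bond to C, 3 bonds to O → oxidation state +3.
Δ = +3 − (+3) = 0, so no net redox change at C2.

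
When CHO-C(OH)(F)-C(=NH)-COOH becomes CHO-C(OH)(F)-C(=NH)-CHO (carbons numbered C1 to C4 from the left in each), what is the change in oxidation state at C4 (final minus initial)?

-2

Before: C4 has 1 bond to C, 3 bonds to O → oxidation state +3.
After: C4 has 1 bond to C, 1 bond to H, 2 bonds to O → oxidation state +1.
Δ = +1 − (+3) = -2, so this is a reduction at C4.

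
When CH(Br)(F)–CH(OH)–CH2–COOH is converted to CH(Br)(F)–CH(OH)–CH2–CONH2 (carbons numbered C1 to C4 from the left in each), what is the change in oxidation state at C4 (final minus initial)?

0

Before: C4 has 1 bond to C, 3 bonds to O → oxidation state +3.
After: C4 has 1 bond to C, 2 bonds to O, 1 bond to N → oxidation state +3.
Δ = +3 − (+3) = 0, so no net redox change at C4.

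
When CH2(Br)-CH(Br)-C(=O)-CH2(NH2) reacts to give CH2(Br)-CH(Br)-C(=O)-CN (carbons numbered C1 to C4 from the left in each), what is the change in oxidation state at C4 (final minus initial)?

Before: C4 has 1 bond to C, 2 bonds to H, 1 bond to N → oxidation state -1.
After: C4 has 1 bond to C, 3 bonds to N → oxidation state +3.
Δ = +3 − (-1) = +4, so this is an oxidation at C4.

+4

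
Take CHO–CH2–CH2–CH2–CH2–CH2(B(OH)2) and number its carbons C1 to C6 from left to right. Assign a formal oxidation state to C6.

-3

C6 has one bond to C (0), one bond to H (-1), one bond to B (-1), one bond to H (-1).
Oxidation state = 0 − 1 − 1 − 1 = -3.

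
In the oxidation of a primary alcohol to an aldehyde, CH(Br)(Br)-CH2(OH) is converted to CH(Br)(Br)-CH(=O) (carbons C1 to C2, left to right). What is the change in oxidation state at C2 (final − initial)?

+2

Before: C2 has 1 bond to C, 2 bonds to H, 1 bond to O → oxidation state -1.
After: C2 has 1 bond to C, 1 bond to H, 2 bonds to O → oxidation state +1.
Δ = +1 − (-1) = +2, so this is an oxidation at C2.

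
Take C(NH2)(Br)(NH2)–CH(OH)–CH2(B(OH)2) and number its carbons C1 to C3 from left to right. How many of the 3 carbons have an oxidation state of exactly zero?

Each bond to a more electronegative atom (O, N, halogen) counts +1, each bond to a less electronegative atom (H, metal, B, Si) counts −1, and each C–C bond counts 0. Tallying each carbon:
C1: 1C, 2N, 1Br → 0 + 2 + 1 = +3
C2: 2C, 1H, 1O → 0 − 1 + 1 = 0
C3: 1C, 2H, 1B → 0 − 2 − 1 = -3
1 carbon (C2) meets the condition.

1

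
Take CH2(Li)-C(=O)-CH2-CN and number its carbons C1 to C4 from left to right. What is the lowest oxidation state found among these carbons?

Tallying each carbon's bonds:
C1: 1C, 2H, 1Li → 0 − 2 − 1 = -3
C2: 2C, 2O → 0 + 2 = +2
C3: 2C, 2H → 0 − 2 = -2
C4: 1C, 3N → 0 + 3 = +3
The lowest value is -3.

-3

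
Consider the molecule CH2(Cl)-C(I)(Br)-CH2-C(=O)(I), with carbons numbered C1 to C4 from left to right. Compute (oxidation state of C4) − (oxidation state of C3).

C4: 1C, 2O, 1I → 0 + 2 + 1 = +3
C3: 2C, 2H → 0 − 2 = -2
Difference: +3 − (-2) = +5.

+5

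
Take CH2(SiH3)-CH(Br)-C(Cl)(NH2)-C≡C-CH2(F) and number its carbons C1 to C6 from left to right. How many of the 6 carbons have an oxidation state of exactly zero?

3

Tallying each carbon's bonds:
C1: 1C, 2H, 1Si → 0 − 2 − 1 = -3
C2: 2C, 1H, 1Br → 0 − 1 + 1 = 0
C3: 2C, 1N, 1Cl → 0 + 1 + 1 = +2
C4: 4C → 0 = 0
C5: 4C → 0 = 0
C6: 1C, 2H, 1F → 0 − 2 + 1 = -1
3 carbons (C2, C4, C5) meet the condition.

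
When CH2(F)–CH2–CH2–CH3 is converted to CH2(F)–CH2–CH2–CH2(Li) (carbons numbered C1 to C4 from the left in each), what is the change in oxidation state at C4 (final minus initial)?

Before: C4 has 1 bond to C, 3 bonds to H → oxidation state -3.
After: C4 has 1 bond to C, 2 bonds to H, 1 bond to Li → oxidation state -3.
Δ = -3 − (-3) = 0, so no net redox change at C4.

0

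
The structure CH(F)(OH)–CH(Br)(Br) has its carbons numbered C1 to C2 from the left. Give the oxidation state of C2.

C2 has one bond to C (0), one bond to H (-1), one bond to Br (+1), one bond to Br (+1).
Oxidation state = 0 − 1 + 1 + 1 = +1.

+1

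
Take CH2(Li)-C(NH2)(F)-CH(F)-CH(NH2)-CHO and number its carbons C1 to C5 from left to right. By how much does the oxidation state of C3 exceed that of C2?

-2

C3: 2C, 1H, 1F → 0 − 1 + 1 = 0
C2: 2C, 1N, 1F → 0 + 1 + 1 = +2
Difference: 0 − (+2) = -2.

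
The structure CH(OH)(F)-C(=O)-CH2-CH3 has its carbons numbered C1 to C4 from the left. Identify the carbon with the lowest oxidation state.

Assign +1 per bond to O/N/halogen, −1 per bond to H or an electropositive element, and 0 per bond to carbon. Tallying each carbon:
C1: 1C, 1H, 1O, 1F → 0 − 1 + 1 + 1 = +1
C2: 2C, 2O → 0 + 2 = +2
C3: 2C, 2H → 0 − 2 = -2
C4: 1C, 3H → 0 − 3 = -3
The most reduced carbon is C4 at -3.

C4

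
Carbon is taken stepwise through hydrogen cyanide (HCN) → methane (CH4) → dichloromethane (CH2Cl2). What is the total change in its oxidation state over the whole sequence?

-2

Carbon oxidation states along the series — hydrogen cyanide: +2, methane: -4, dichloromethane: 0.
Net change = 0 − (+2) = -2.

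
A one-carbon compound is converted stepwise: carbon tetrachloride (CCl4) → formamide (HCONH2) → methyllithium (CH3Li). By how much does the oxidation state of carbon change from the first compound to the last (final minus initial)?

-8

Carbon oxidation states along the series — carbon tetrachloride: +4, formamide: +2, methyllithium: -4.
Net change = -4 − (+4) = -8.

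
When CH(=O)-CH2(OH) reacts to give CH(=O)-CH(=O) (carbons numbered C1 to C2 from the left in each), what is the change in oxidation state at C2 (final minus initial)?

Before: C2 has 1 bond to C, 2 bonds to H, 1 bond to O → oxidation state -1.
After: C2 has 1 bond to C, 1 bond to H, 2 bonds to O → oxidation state +1.
Δ = +1 − (-1) = +2, so this is an oxidation at C2.

+2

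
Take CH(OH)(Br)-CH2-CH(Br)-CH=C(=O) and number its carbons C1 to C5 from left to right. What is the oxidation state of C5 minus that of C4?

+3

C5: 2C, 2O → 0 + 2 = +2
C4: 3C, 1H → 0 − 1 = -1
Difference: +2 − (-1) = +3.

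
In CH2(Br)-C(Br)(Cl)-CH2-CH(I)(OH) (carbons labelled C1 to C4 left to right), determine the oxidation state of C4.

+1

Assign +1 per bond to O/N/halogen, −1 per bond to H or an electropositive element, and 0 per bond to carbon.
C4 has one bond to C (0), one bond to I (+1), one bond to H (-1), one bond to O (+1).
Oxidation state = 0 + 1 − 1 + 1 = +1.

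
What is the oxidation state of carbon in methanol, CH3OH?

-2

Bonds to more-electronegative neighbours contribute +1 each, bonds to H or metals contribute −1 each, and C–C bonds contribute 0.
The carbon has one bond to H (-1), one bond to H (-1), one bond to H (-1), one bond to O (+1).
Oxidation state = -1 − 1 − 1 + 1 = -2.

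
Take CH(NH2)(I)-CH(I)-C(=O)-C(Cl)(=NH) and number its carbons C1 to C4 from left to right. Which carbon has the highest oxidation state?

Assign +1 per bond to O/N/halogen, −1 per bond to H or an electropositive element, and 0 per bond to carbon. Tallying each carbon:
C1: 1C, 1H, 1N, 1I → 0 − 1 + 1 + 1 = +1
C2: 2C, 1H, 1I → 0 − 1 + 1 = 0
C3: 2C, 2O → 0 + 2 = +2
C4: 1C, 2N, 1Cl → 0 + 2 + 1 = +3
The most oxidised carbon is C4 at +3.

C4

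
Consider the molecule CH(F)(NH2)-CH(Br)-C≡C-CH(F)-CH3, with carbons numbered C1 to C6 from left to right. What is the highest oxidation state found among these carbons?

Count +1 for every bond to an atom more electronegative than carbon and −1 for every bond to one less electronegative; C–C bonds are 0. Tallying each carbon:
C1: 1C, 1H, 1N, 1F → 0 − 1 + 1 + 1 = +1
C2: 2C, 1H, 1Br → 0 − 1 + 1 = 0
C3: 4C → 0 = 0
C4: 4C → 0 = 0
C5: 2C, 1H, 1F → 0 − 1 + 1 = 0
C6: 1C, 3H → 0 − 3 = -3
The highest value is +1.

+1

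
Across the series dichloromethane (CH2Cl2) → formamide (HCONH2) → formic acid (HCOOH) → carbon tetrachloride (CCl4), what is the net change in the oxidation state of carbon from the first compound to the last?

+4

Carbon oxidation states along the series — dichloromethane: 0, formamide: +2, formic acid: +2, carbon tetrachloride: +4.
Net change = +4 − (0) = +4.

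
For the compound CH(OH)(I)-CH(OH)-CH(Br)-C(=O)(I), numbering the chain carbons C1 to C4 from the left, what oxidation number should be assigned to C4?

+3

Each bond to a more electronegative atom (O, N, halogen) counts +1, each bond to a less electronegative atom (H, metal, B, Si) counts −1, and each C–C bond counts 0.
C4 has one bond to C (0), a double bond to O (2×+1 = +2), one bond to I (+1).
Oxidation state = 0 + 2 + 1 = +3.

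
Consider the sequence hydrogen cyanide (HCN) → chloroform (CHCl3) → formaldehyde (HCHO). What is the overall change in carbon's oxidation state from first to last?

-2

Carbon oxidation states along the series — hydrogen cyanide: +2, chloroform: +2, formaldehyde: 0.
Net change = 0 − (+2) = -2.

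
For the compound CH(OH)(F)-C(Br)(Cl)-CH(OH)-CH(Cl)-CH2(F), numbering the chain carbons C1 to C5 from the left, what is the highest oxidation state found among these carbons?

Tallying each carbon's bonds:
C1: 1C, 1H, 1O, 1F → 0 − 1 + 1 + 1 = +1
C2: 2C, 1Cl, 1Br → 0 + 1 + 1 = +2
C3: 2C, 1H, 1O → 0 − 1 + 1 = 0
C4: 2C, 1H, 1Cl → 0 − 1 + 1 = 0
C5: 1C, 2H, 1F → 0 − 2 + 1 = -1
The highest value is +2.

+2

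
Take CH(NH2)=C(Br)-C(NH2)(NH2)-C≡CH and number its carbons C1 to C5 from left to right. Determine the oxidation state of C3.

+2

C3 has one bond to C (0), one bond to C (0), one bond to N (+1), one bond to N (+1).
Oxidation state = 0 + 0 + 1 + 1 = +2.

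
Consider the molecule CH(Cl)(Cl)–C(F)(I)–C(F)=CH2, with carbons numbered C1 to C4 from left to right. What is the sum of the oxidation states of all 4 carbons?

+2

Count +1 for every bond to an atom more electronegative than carbon and −1 for every bond to one less electronegative; C–C bonds are 0. Tallying each carbon:
C1: 1C, 1H, 2Cl → 0 − 1 + 2 = +1
C2: 2C, 1F, 1I → 0 + 1 + 1 = +2
C3: 3C, 1F → 0 + 1 = +1
C4: 2C, 2H → 0 − 2 = -2
Sum = +1 + 2 + 1 − 2 = +2.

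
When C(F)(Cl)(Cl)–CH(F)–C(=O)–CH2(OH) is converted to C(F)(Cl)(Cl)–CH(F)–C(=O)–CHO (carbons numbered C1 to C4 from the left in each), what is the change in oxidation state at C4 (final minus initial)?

Before: C4 has 1 bond to C, 2 bonds to H, 1 bond to O → oxidation state -1.
After: C4 has 1 bond to C, 1 bond to H, 2 bonds to O → oxidation state +1.
Δ = +1 − (-1) = +2, so this is an oxidation at C4.

+2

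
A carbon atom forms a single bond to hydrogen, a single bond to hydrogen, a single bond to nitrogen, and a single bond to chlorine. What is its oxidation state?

The carbon has one bond to N (+1), one bond to H (-1), one bond to H (-1), one bond to Cl (+1).
Oxidation state = +1 − 1 − 1 + 1 = 0.

0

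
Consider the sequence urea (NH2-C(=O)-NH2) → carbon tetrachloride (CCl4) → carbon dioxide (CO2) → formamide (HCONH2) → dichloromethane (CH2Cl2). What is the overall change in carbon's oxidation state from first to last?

Carbon oxidation states along the series — urea: +4, carbon tetrachloride: +4, carbon dioxide: +4, formamide: +2, dichloromethane: 0.
Net change = 0 − (+4) = -4.

-4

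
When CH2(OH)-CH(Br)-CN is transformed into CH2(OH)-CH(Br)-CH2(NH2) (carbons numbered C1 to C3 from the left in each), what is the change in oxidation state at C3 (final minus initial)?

-4

Before: C3 has 1 bond to C, 3 bonds to N → oxidation state +3.
After: C3 has 1 bond to C, 2 bonds to H, 1 bond to N → oxidation state -1.
Δ = -1 − (+3) = -4, so this is a reduction at C3.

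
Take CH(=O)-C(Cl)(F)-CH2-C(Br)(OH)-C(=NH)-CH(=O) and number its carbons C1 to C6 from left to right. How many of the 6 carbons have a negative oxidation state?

1

Tallying each carbon's bonds:
C1: 1C, 1H, 2O → 0 − 1 + 2 = +1
C2: 2C, 1F, 1Cl → 0 + 1 + 1 = +2
C3: 2C, 2H → 0 − 2 = -2
C4: 2C, 1O, 1Br → 0 + 1 + 1 = +2
C5: 2C, 2N → 0 + 2 = +2
C6: 1C, 1H, 2O → 0 − 1 + 2 = +1
1 carbon (C3) meets the condition.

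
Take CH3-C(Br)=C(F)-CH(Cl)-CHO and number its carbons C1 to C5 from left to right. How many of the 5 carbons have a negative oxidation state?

1

Tallying each carbon's bonds:
C1: 1C, 3H → 0 − 3 = -3
C2: 3C, 1Br → 0 + 1 = +1
C3: 3C, 1F → 0 + 1 = +1
C4: 2C, 1H, 1Cl → 0 − 1 + 1 = 0
C5: 1C, 1H, 2O → 0 − 1 + 2 = +1
1 carbon (C1) meets the condition.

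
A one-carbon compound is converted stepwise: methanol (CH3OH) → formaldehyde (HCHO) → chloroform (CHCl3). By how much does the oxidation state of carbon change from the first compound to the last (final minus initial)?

+4

Carbon oxidation states along the series — methanol: -2, formaldehyde: 0, chloroform: +2.
Net change = +2 − (-2) = +4.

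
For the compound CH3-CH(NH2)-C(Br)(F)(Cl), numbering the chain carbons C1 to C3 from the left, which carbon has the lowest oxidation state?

Tallying each carbon's bonds:
C1: 1C, 3H → 0 − 3 = -3
C2: 2C, 1H, 1N → 0 − 1 + 1 = 0
C3: 1C, 1F, 1Cl, 1Br → 0 + 1 + 1 + 1 = +3
The most reduced carbon is C1 at -3.

C1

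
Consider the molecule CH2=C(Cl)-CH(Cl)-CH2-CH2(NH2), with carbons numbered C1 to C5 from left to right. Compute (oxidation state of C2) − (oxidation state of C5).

+2

C2: 3C, 1Cl → 0 + 1 = +1
C5: 1C, 2H, 1N → 0 − 2 + 1 = -1
Difference: +1 − (-1) = +2.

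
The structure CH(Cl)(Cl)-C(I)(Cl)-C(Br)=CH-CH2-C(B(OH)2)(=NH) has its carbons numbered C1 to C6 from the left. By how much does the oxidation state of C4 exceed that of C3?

-2

C4: 3C, 1H → 0 − 1 = -1
C3: 3C, 1Br → 0 + 1 = +1
Difference: -1 − (+1) = -2.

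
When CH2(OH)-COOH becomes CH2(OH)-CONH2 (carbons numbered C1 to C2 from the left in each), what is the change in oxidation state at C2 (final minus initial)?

Before: C2 has 1 bond to C, 3 bonds to O → oxidation state +3.
After: C2 has 1 bond to C, 2 bonds to O, 1 bond to N → oxidation state +3.
Δ = +3 − (+3) = 0, so no net redox change at C2.

0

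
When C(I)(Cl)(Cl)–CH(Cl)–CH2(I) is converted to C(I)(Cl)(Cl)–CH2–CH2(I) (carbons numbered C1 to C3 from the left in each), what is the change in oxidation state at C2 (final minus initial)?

Before: C2 has 2 bonds to C, 1 bond to H, 1 bond to Cl → oxidation state 0.
After: C2 has 2 bonds to C, 2 bonds to H → oxidation state -2.
Δ = -2 − (0) = -2, so this is a reduction at C2.

-2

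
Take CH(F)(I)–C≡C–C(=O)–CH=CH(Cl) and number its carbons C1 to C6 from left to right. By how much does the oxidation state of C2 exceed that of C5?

C2: 4C → 0 = 0
C5: 3C, 1H → 0 − 1 = -1
Difference: 0 − (-1) = +1.

+1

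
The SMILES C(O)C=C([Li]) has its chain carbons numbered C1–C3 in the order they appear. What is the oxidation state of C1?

-1

Bonds to more-electronegative neighbours contribute +1 each, bonds to H or metals contribute −1 each, and C–C bonds contribute 0.
C1 has one bond to C (0), one bond to H (-1), one bond to H (-1), one bond to O (+1).
Oxidation state = 0 − 1 − 1 + 1 = -1.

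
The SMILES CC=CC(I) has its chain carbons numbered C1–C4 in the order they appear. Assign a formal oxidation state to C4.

C4 has one bond to C (0), one bond to H (-1), one bond to I (+1), one bond to H (-1).
Oxidation state = 0 − 1 + 1 − 1 = -1.

-1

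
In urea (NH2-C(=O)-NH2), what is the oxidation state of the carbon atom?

Each bond to a more electronegative atom (O, N, halogen) counts +1, each bond to a less electronegative atom (H, metal, B, Si) counts −1, and each C–C bond counts 0.
The carbon has one bond to N (+1), a double bond to O (2×+1 = +2), one bond to N (+1).
Oxidation state = +1 + 2 + 1 = +4.

+4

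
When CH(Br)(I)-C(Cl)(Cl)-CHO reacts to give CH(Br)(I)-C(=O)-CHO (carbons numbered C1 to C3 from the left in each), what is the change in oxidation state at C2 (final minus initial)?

Before: C2 has 2 bonds to C, 2 bonds to Cl → oxidation state +2.
After: C2 has 2 bonds to C, 2 bonds to O → oxidation state +2.
Δ = +2 − (+2) = 0, so no net redox change at C2.

0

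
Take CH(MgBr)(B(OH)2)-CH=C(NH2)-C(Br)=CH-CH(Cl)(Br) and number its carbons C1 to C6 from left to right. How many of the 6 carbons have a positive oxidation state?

Each bond to a more electronegative atom (O, N, halogen) counts +1, each bond to a less electronegative atom (H, metal, B, Si) counts −1, and each C–C bond counts 0. Tallying each carbon:
C1: 1C, 1H, 1Mg, 1B → 0 − 1 − 1 − 1 = -3
C2: 3C, 1H → 0 − 1 = -1
C3: 3C, 1N → 0 + 1 = +1
C4: 3C, 1Br → 0 + 1 = +1
C5: 3C, 1H → 0 − 1 = -1
C6: 1C, 1H, 1Cl, 1Br → 0 − 1 + 1 + 1 = +1
3 carbons (C3, C4, C6) meet the condition.

3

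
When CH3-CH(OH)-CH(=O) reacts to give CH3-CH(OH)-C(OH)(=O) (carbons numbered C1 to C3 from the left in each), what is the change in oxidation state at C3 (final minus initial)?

Before: C3 has 1 bond to C, 1 bond to H, 2 bonds to O → oxidation state +1.
After: C3 has 1 bond to C, 3 bonds to O → oxidation state +3.
Δ = +3 − (+1) = +2, so this is an oxidation at C3.

+2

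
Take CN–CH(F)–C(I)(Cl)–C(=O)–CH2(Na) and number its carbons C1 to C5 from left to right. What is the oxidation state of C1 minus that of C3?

+1

C1: 1C, 3N → 0 + 3 = +3
C3: 2C, 1Cl, 1I → 0 + 1 + 1 = +2
Difference: +3 − (+2) = +1.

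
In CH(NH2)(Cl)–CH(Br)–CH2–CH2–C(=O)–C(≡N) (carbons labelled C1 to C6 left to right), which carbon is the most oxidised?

C6

Bonds to more-electronegative neighbours contribute +1 each, bonds to H or metals contribute −1 each, and C–C bonds contribute 0. Tallying each carbon:
C1: 1C, 1H, 1N, 1Cl → 0 − 1 + 1 + 1 = +1
C2: 2C, 1H, 1Br → 0 − 1 + 1 = 0
C3: 2C, 2H → 0 − 2 = -2
C4: 2C, 2H → 0 − 2 = -2
C5: 2C, 2O → 0 + 2 = +2
C6: 1C, 3N → 0 + 3 = +3
The most oxidised carbon is C6 at +3.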